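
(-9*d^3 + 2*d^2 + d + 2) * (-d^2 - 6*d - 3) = 9*d^5 + 52*d^4 + 14*d^3 - 14*d^2 - 15*d - 6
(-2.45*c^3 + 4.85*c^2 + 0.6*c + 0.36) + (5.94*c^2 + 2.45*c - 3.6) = -2.45*c^3 + 10.79*c^2 + 3.05*c - 3.24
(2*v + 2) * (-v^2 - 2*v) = -2*v^3 - 6*v^2 - 4*v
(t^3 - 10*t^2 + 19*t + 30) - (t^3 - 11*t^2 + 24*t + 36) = t^2 - 5*t - 6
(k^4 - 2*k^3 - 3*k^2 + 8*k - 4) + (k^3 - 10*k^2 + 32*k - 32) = k^4 - k^3 - 13*k^2 + 40*k - 36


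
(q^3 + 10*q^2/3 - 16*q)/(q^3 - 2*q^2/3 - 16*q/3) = (q + 6)/(q + 2)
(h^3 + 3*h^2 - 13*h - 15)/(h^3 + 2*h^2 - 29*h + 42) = (h^2 + 6*h + 5)/(h^2 + 5*h - 14)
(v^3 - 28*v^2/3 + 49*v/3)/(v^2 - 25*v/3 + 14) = v*(v - 7)/(v - 6)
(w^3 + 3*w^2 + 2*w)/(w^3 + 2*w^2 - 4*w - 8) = w*(w + 1)/(w^2 - 4)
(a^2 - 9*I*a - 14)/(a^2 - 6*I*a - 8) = (a - 7*I)/(a - 4*I)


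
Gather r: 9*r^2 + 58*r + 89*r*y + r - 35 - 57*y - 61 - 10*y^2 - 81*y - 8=9*r^2 + r*(89*y + 59) - 10*y^2 - 138*y - 104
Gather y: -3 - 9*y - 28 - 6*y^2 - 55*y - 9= -6*y^2 - 64*y - 40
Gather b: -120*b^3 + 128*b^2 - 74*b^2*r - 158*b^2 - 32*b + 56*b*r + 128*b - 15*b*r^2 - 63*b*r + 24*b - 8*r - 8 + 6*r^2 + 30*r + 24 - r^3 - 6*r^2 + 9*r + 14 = -120*b^3 + b^2*(-74*r - 30) + b*(-15*r^2 - 7*r + 120) - r^3 + 31*r + 30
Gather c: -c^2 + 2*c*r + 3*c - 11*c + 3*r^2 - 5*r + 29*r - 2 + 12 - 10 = -c^2 + c*(2*r - 8) + 3*r^2 + 24*r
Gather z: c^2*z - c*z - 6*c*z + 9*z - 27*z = z*(c^2 - 7*c - 18)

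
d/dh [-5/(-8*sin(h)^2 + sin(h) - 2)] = 5*(1 - 16*sin(h))*cos(h)/(8*sin(h)^2 - sin(h) + 2)^2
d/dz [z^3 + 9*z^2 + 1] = 3*z*(z + 6)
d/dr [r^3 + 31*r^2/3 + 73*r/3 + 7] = 3*r^2 + 62*r/3 + 73/3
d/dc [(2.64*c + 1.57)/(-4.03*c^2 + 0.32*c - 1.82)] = (10.6392*c^2 + 12.6542*c - 5.3072)/(16.2409*c^4 - 2.5792*c^3 + 14.7716*c^2 - 1.1648*c + 3.3124)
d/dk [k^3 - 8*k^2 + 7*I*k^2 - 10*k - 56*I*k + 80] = 3*k^2 + k*(-16 + 14*I) - 10 - 56*I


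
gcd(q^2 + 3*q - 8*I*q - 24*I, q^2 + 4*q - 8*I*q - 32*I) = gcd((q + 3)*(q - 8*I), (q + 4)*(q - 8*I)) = q - 8*I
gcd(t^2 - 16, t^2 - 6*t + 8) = t - 4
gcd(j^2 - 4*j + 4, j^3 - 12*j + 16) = j^2 - 4*j + 4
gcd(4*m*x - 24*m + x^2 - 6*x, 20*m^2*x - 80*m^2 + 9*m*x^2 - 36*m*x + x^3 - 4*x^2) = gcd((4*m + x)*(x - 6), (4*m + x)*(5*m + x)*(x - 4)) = 4*m + x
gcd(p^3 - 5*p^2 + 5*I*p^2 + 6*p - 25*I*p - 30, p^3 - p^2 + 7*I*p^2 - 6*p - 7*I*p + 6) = p + 6*I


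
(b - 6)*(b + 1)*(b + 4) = b^3 - b^2 - 26*b - 24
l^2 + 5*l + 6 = (l + 2)*(l + 3)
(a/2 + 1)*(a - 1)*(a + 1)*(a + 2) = a^4/2 + 2*a^3 + 3*a^2/2 - 2*a - 2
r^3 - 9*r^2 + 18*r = r*(r - 6)*(r - 3)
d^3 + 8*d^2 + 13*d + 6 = (d + 1)^2*(d + 6)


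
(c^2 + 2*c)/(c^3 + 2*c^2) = 1/c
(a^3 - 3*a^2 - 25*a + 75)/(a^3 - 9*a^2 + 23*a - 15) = (a + 5)/(a - 1)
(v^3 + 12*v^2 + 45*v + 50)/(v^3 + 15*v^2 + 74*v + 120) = (v^2 + 7*v + 10)/(v^2 + 10*v + 24)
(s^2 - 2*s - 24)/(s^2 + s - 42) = (s + 4)/(s + 7)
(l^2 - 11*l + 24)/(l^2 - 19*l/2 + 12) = 2*(l - 3)/(2*l - 3)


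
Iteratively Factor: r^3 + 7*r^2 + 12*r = (r + 4)*(r^2 + 3*r) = (r + 3)*(r + 4)*(r)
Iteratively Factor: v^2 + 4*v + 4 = (v + 2)*(v + 2)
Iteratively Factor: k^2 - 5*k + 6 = (k - 3)*(k - 2)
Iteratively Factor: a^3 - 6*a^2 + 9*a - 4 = (a - 4)*(a^2 - 2*a + 1) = (a - 4)*(a - 1)*(a - 1)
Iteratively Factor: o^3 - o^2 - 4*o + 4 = (o - 2)*(o^2 + o - 2) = (o - 2)*(o - 1)*(o + 2)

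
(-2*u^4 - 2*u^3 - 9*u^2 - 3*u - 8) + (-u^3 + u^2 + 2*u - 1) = -2*u^4 - 3*u^3 - 8*u^2 - u - 9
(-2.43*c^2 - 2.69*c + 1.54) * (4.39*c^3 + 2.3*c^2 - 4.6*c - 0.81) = -10.6677*c^5 - 17.3981*c^4 + 11.7516*c^3 + 17.8843*c^2 - 4.9051*c - 1.2474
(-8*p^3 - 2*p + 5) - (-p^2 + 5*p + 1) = -8*p^3 + p^2 - 7*p + 4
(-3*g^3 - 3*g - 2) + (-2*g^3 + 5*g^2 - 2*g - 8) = -5*g^3 + 5*g^2 - 5*g - 10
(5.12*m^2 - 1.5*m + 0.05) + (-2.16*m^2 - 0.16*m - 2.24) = 2.96*m^2 - 1.66*m - 2.19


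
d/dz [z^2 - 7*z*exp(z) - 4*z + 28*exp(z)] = -7*z*exp(z) + 2*z + 21*exp(z) - 4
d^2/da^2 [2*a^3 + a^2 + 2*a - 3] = 12*a + 2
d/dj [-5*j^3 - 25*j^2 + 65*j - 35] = -15*j^2 - 50*j + 65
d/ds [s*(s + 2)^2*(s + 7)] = 4*s^3 + 33*s^2 + 64*s + 28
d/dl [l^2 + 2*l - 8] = 2*l + 2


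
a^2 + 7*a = a*(a + 7)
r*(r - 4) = r^2 - 4*r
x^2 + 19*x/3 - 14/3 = (x - 2/3)*(x + 7)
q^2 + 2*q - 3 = (q - 1)*(q + 3)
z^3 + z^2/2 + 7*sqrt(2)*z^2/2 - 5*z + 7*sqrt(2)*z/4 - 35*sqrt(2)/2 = (z - 2)*(z + 5/2)*(z + 7*sqrt(2)/2)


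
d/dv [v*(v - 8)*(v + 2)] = 3*v^2 - 12*v - 16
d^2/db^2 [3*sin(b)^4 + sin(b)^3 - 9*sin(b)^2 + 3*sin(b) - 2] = -48*sin(b)^4 - 9*sin(b)^3 + 72*sin(b)^2 + 3*sin(b) - 18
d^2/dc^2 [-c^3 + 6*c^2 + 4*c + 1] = 12 - 6*c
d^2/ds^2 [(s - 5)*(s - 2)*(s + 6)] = 6*s - 2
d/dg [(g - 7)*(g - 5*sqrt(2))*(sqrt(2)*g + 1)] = 3*sqrt(2)*g^2 - 14*sqrt(2)*g - 18*g - 5*sqrt(2) + 63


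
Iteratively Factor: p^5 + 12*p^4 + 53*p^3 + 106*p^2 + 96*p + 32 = (p + 2)*(p^4 + 10*p^3 + 33*p^2 + 40*p + 16) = (p + 2)*(p + 4)*(p^3 + 6*p^2 + 9*p + 4) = (p + 2)*(p + 4)^2*(p^2 + 2*p + 1) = (p + 1)*(p + 2)*(p + 4)^2*(p + 1)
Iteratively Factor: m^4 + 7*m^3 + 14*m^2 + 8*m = (m)*(m^3 + 7*m^2 + 14*m + 8) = m*(m + 4)*(m^2 + 3*m + 2) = m*(m + 2)*(m + 4)*(m + 1)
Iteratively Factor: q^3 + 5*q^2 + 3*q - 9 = (q + 3)*(q^2 + 2*q - 3) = (q + 3)^2*(q - 1)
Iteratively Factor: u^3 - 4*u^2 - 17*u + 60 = (u - 5)*(u^2 + u - 12) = (u - 5)*(u + 4)*(u - 3)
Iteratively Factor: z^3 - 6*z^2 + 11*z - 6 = (z - 3)*(z^2 - 3*z + 2) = (z - 3)*(z - 1)*(z - 2)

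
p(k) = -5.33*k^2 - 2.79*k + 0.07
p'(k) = -10.66*k - 2.79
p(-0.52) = 0.08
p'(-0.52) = 2.75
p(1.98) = -26.35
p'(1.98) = -23.90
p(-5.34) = -137.02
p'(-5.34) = 54.13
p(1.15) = -10.19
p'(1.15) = -15.05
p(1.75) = -21.14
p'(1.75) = -21.44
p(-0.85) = -1.41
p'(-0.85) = 6.27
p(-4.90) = -114.23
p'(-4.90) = 49.44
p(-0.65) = -0.37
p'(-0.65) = 4.14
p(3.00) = -56.27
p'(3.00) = -34.77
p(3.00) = -56.27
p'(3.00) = -34.77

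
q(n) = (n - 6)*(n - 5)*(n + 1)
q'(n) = (n - 6)*(n - 5) + (n - 6)*(n + 1) + (n - 5)*(n + 1)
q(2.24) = 33.62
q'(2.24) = -10.75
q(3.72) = 13.77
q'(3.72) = -13.88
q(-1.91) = -49.74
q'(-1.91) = 68.14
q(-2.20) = -70.85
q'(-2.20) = 77.52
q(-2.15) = -67.01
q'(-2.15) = 75.87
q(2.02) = 35.82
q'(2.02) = -9.16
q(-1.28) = -12.80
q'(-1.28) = 49.52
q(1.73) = 38.12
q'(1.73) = -6.62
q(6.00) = 0.00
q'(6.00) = 7.00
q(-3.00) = -144.00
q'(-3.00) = 106.00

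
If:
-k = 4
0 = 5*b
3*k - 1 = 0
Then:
No Solution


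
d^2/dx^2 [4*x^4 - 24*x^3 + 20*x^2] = 48*x^2 - 144*x + 40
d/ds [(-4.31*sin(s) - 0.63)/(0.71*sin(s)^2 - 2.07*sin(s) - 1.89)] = (3.0601*sin(s)^2 + 0.894600000000001*sin(s) + 6.8418)*cos(s)/(0.5041*sin(s)^4 - 2.9394*sin(s)^3 + 1.6011*sin(s)^2 + 7.8246*sin(s) + 3.5721)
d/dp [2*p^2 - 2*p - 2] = 4*p - 2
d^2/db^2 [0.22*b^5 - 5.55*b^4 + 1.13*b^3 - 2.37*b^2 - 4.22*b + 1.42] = 4.4*b^3 - 66.6*b^2 + 6.78*b - 4.74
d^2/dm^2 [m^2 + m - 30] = 2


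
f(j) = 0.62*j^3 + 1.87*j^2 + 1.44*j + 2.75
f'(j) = 1.86*j^2 + 3.74*j + 1.44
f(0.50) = 4.02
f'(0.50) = 3.78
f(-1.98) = 2.42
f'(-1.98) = 1.33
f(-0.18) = 2.55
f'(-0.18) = 0.83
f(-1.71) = 2.66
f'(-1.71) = 0.48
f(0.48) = 3.94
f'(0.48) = 3.66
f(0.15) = 3.01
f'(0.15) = 2.04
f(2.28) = 23.10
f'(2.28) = 19.64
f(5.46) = 167.28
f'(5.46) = 77.31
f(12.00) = 1360.67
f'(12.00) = 314.16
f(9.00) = 619.16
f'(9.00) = 185.76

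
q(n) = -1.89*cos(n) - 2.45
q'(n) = 1.89*sin(n)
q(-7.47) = -3.16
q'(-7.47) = -1.75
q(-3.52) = -0.69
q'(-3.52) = 0.70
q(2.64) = -0.79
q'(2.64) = 0.91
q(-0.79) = -3.78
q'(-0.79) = -1.34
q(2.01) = -1.65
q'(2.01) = 1.71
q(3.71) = -0.86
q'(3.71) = -1.02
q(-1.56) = -2.47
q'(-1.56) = -1.89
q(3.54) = -0.71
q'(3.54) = -0.73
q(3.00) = -0.58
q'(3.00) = 0.27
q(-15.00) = -1.01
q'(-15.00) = -1.23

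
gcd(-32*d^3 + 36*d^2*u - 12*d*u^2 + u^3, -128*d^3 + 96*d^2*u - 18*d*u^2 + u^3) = 16*d^2 - 10*d*u + u^2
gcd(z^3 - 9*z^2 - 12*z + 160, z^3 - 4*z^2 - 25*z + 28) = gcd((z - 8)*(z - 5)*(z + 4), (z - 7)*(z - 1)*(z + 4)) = z + 4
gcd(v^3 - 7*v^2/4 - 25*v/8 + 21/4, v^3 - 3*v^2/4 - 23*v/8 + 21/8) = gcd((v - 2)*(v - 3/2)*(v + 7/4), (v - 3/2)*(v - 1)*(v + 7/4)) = v^2 + v/4 - 21/8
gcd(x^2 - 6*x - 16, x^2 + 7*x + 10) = x + 2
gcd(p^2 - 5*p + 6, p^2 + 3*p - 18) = p - 3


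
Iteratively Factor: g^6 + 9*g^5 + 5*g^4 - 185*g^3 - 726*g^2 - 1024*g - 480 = (g + 4)*(g^5 + 5*g^4 - 15*g^3 - 125*g^2 - 226*g - 120) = (g - 5)*(g + 4)*(g^4 + 10*g^3 + 35*g^2 + 50*g + 24) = (g - 5)*(g + 4)^2*(g^3 + 6*g^2 + 11*g + 6) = (g - 5)*(g + 2)*(g + 4)^2*(g^2 + 4*g + 3) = (g - 5)*(g + 2)*(g + 3)*(g + 4)^2*(g + 1)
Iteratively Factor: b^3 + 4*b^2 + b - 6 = (b - 1)*(b^2 + 5*b + 6) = (b - 1)*(b + 2)*(b + 3)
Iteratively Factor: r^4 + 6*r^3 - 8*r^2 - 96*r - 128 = (r + 4)*(r^3 + 2*r^2 - 16*r - 32) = (r + 2)*(r + 4)*(r^2 - 16) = (r + 2)*(r + 4)^2*(r - 4)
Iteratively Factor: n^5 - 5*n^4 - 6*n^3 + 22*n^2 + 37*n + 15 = (n + 1)*(n^4 - 6*n^3 + 22*n + 15) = (n - 3)*(n + 1)*(n^3 - 3*n^2 - 9*n - 5) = (n - 5)*(n - 3)*(n + 1)*(n^2 + 2*n + 1) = (n - 5)*(n - 3)*(n + 1)^2*(n + 1)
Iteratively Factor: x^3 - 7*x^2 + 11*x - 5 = (x - 1)*(x^2 - 6*x + 5) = (x - 5)*(x - 1)*(x - 1)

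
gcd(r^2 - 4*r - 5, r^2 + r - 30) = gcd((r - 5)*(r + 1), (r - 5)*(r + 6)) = r - 5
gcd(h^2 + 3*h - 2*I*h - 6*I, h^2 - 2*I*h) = h - 2*I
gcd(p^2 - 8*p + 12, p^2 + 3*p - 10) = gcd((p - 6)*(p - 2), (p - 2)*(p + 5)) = p - 2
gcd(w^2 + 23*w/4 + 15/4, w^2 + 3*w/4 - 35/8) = 1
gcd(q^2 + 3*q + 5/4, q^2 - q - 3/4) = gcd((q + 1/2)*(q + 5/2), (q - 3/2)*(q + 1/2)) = q + 1/2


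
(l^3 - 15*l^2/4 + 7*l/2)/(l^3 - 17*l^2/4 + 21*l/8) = 2*(4*l^2 - 15*l + 14)/(8*l^2 - 34*l + 21)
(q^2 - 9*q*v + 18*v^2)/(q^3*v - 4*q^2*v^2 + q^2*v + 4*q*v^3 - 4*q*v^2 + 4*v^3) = (q^2 - 9*q*v + 18*v^2)/(v*(q^3 - 4*q^2*v + q^2 + 4*q*v^2 - 4*q*v + 4*v^2))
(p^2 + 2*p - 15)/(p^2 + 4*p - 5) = (p - 3)/(p - 1)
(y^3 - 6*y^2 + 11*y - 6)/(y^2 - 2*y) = y - 4 + 3/y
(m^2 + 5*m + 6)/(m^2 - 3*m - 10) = (m + 3)/(m - 5)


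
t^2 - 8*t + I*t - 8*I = (t - 8)*(t + I)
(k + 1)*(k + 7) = k^2 + 8*k + 7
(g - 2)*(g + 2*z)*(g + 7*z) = g^3 + 9*g^2*z - 2*g^2 + 14*g*z^2 - 18*g*z - 28*z^2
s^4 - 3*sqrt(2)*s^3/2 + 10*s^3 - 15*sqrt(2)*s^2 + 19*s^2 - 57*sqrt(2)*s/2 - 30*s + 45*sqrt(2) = (s - 1)*(s + 5)*(s + 6)*(s - 3*sqrt(2)/2)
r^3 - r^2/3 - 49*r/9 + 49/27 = (r - 7/3)*(r - 1/3)*(r + 7/3)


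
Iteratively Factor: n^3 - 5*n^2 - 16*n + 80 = (n - 5)*(n^2 - 16) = (n - 5)*(n - 4)*(n + 4)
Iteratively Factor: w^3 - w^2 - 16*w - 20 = (w - 5)*(w^2 + 4*w + 4) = (w - 5)*(w + 2)*(w + 2)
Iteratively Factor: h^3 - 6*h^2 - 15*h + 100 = (h + 4)*(h^2 - 10*h + 25) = (h - 5)*(h + 4)*(h - 5)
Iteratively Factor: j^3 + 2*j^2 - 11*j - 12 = (j + 4)*(j^2 - 2*j - 3) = (j + 1)*(j + 4)*(j - 3)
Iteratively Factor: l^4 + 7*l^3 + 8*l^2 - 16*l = (l + 4)*(l^3 + 3*l^2 - 4*l) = (l - 1)*(l + 4)*(l^2 + 4*l) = l*(l - 1)*(l + 4)*(l + 4)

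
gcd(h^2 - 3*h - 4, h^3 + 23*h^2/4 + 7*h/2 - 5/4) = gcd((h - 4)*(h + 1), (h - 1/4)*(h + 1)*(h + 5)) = h + 1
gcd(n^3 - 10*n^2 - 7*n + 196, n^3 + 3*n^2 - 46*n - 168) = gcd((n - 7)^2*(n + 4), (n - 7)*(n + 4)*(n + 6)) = n^2 - 3*n - 28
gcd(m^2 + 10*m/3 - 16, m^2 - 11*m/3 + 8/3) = m - 8/3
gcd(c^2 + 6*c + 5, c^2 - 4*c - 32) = 1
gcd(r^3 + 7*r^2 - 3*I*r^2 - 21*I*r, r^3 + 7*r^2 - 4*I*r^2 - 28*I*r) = r^2 + 7*r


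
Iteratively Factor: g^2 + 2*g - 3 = (g + 3)*(g - 1)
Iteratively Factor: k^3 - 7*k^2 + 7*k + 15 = (k - 5)*(k^2 - 2*k - 3) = (k - 5)*(k + 1)*(k - 3)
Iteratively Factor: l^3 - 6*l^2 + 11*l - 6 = (l - 2)*(l^2 - 4*l + 3) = (l - 3)*(l - 2)*(l - 1)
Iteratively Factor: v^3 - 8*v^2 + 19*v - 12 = (v - 3)*(v^2 - 5*v + 4) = (v - 3)*(v - 1)*(v - 4)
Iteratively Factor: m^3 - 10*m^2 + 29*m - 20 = (m - 1)*(m^2 - 9*m + 20) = (m - 5)*(m - 1)*(m - 4)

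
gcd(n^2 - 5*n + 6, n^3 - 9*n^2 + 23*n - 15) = n - 3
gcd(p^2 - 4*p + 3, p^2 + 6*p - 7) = p - 1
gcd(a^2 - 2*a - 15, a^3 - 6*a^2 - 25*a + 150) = a - 5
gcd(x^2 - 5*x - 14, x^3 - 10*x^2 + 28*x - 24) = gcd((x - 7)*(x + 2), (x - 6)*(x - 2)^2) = 1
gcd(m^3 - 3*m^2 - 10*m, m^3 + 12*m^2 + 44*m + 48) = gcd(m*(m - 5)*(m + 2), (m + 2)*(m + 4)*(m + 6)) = m + 2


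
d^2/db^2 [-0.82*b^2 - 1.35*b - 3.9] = -1.64000000000000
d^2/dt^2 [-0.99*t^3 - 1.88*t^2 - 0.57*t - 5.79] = -5.94*t - 3.76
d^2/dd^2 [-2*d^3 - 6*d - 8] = -12*d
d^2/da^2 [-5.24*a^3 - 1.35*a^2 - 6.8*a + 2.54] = -31.44*a - 2.7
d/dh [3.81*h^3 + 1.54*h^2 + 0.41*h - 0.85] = 11.43*h^2 + 3.08*h + 0.41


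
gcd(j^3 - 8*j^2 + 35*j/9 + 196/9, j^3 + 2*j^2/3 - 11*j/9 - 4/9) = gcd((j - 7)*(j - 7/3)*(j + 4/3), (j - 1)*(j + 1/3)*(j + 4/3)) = j + 4/3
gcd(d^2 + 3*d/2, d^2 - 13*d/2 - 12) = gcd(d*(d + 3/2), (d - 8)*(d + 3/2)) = d + 3/2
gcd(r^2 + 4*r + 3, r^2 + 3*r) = r + 3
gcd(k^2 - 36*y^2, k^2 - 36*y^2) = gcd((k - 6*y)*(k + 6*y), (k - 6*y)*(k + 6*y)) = -k^2 + 36*y^2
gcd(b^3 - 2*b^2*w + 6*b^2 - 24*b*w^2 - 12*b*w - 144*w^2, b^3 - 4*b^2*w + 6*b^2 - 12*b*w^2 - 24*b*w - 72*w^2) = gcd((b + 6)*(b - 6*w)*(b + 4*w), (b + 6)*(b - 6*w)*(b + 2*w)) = -b^2 + 6*b*w - 6*b + 36*w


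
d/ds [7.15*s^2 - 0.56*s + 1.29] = 14.3*s - 0.56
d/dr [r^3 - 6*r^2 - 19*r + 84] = 3*r^2 - 12*r - 19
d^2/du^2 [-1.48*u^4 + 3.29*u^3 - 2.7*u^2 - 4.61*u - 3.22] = -17.76*u^2 + 19.74*u - 5.4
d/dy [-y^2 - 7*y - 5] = -2*y - 7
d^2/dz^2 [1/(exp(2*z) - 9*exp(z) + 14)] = ((9 - 4*exp(z))*(exp(2*z) - 9*exp(z) + 14) + 2*(2*exp(z) - 9)^2*exp(z))*exp(z)/(exp(2*z) - 9*exp(z) + 14)^3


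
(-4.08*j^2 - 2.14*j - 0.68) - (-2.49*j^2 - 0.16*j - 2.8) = -1.59*j^2 - 1.98*j + 2.12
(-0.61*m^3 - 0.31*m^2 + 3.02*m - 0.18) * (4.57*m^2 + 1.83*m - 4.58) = -2.7877*m^5 - 2.533*m^4 + 16.0279*m^3 + 6.1238*m^2 - 14.161*m + 0.8244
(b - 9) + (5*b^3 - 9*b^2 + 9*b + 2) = 5*b^3 - 9*b^2 + 10*b - 7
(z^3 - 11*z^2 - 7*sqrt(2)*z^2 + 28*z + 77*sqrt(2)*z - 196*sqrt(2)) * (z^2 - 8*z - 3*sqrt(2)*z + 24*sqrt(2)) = z^5 - 19*z^4 - 10*sqrt(2)*z^4 + 158*z^3 + 190*sqrt(2)*z^3 - 1160*sqrt(2)*z^2 - 1022*z^2 + 2240*sqrt(2)*z + 4872*z - 9408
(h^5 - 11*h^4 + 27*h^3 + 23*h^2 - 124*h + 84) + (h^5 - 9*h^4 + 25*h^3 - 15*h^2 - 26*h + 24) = 2*h^5 - 20*h^4 + 52*h^3 + 8*h^2 - 150*h + 108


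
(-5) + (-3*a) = -3*a - 5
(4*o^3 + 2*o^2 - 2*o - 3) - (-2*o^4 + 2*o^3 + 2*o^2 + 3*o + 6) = 2*o^4 + 2*o^3 - 5*o - 9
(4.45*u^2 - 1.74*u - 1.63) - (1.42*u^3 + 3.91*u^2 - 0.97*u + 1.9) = -1.42*u^3 + 0.54*u^2 - 0.77*u - 3.53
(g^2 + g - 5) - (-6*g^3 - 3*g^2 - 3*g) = 6*g^3 + 4*g^2 + 4*g - 5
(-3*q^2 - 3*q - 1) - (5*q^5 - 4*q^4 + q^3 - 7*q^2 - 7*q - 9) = -5*q^5 + 4*q^4 - q^3 + 4*q^2 + 4*q + 8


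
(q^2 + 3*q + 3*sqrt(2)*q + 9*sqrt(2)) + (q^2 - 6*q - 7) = 2*q^2 - 3*q + 3*sqrt(2)*q - 7 + 9*sqrt(2)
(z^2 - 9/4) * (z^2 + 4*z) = z^4 + 4*z^3 - 9*z^2/4 - 9*z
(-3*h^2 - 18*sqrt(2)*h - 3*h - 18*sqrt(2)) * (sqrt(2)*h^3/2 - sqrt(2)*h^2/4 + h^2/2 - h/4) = -3*sqrt(2)*h^5/2 - 39*h^4/2 - 3*sqrt(2)*h^4/4 - 33*sqrt(2)*h^3/4 - 39*h^3/4 - 9*sqrt(2)*h^2/2 + 39*h^2/4 + 9*sqrt(2)*h/2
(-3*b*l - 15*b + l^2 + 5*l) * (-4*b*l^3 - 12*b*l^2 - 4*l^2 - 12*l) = 12*b^2*l^4 + 96*b^2*l^3 + 180*b^2*l^2 - 4*b*l^5 - 32*b*l^4 - 48*b*l^3 + 96*b*l^2 + 180*b*l - 4*l^4 - 32*l^3 - 60*l^2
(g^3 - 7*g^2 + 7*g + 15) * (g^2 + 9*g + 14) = g^5 + 2*g^4 - 42*g^3 - 20*g^2 + 233*g + 210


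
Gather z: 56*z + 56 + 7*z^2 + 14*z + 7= 7*z^2 + 70*z + 63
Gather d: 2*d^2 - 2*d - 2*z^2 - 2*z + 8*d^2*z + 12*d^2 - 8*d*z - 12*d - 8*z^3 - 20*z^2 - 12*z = d^2*(8*z + 14) + d*(-8*z - 14) - 8*z^3 - 22*z^2 - 14*z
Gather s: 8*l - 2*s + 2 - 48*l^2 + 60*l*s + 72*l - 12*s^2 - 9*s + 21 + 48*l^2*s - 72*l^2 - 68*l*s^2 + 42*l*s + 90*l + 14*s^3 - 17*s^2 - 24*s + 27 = -120*l^2 + 170*l + 14*s^3 + s^2*(-68*l - 29) + s*(48*l^2 + 102*l - 35) + 50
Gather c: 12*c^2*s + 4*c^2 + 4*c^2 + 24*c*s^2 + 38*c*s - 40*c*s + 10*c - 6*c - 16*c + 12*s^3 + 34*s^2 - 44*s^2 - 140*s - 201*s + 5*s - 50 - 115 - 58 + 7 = c^2*(12*s + 8) + c*(24*s^2 - 2*s - 12) + 12*s^3 - 10*s^2 - 336*s - 216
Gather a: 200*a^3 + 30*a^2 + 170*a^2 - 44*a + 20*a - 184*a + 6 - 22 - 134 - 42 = 200*a^3 + 200*a^2 - 208*a - 192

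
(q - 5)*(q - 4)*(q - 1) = q^3 - 10*q^2 + 29*q - 20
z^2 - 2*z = z*(z - 2)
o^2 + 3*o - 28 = (o - 4)*(o + 7)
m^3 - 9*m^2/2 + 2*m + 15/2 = (m - 3)*(m - 5/2)*(m + 1)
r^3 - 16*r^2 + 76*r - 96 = (r - 8)*(r - 6)*(r - 2)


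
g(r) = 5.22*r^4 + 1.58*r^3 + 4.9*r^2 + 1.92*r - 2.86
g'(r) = 20.88*r^3 + 4.74*r^2 + 9.8*r + 1.92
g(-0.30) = -3.00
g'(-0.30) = -1.16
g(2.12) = 143.73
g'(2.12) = 242.95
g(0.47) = -0.46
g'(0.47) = 9.74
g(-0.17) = -3.05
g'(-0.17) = 0.29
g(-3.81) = 1073.51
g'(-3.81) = -1121.41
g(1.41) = 34.65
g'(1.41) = 83.69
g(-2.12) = 105.48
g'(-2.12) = -196.50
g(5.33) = 4598.70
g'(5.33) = 3350.45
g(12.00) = 111697.94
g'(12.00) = 36882.72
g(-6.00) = 6585.86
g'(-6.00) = -4396.32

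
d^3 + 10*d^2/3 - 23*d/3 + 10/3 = (d - 1)*(d - 2/3)*(d + 5)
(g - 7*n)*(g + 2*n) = g^2 - 5*g*n - 14*n^2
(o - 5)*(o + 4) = o^2 - o - 20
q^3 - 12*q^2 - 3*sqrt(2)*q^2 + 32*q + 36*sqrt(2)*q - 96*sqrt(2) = (q - 8)*(q - 4)*(q - 3*sqrt(2))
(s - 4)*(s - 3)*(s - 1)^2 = s^4 - 9*s^3 + 27*s^2 - 31*s + 12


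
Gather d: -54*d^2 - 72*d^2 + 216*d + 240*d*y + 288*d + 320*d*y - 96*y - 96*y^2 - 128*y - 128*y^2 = -126*d^2 + d*(560*y + 504) - 224*y^2 - 224*y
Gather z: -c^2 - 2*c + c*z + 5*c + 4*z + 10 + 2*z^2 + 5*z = -c^2 + 3*c + 2*z^2 + z*(c + 9) + 10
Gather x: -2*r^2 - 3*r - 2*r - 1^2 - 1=-2*r^2 - 5*r - 2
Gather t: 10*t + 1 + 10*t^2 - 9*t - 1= 10*t^2 + t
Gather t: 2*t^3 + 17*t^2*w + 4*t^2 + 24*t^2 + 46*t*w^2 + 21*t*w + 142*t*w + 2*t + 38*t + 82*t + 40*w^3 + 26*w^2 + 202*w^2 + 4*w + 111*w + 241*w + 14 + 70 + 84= 2*t^3 + t^2*(17*w + 28) + t*(46*w^2 + 163*w + 122) + 40*w^3 + 228*w^2 + 356*w + 168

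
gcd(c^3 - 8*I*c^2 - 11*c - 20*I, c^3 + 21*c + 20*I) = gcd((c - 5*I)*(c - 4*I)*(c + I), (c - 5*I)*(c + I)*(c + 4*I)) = c^2 - 4*I*c + 5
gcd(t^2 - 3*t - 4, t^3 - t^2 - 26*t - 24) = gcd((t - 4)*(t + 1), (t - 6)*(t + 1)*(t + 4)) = t + 1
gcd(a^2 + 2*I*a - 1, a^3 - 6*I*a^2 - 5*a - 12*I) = a + I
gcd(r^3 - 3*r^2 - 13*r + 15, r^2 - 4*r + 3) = r - 1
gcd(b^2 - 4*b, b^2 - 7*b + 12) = b - 4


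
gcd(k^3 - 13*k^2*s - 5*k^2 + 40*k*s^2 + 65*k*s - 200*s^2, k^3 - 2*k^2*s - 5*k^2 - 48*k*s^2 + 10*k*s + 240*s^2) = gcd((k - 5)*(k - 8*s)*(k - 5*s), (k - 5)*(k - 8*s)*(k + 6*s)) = -k^2 + 8*k*s + 5*k - 40*s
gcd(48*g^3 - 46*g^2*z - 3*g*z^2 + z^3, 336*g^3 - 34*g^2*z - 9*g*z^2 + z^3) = -48*g^2 - 2*g*z + z^2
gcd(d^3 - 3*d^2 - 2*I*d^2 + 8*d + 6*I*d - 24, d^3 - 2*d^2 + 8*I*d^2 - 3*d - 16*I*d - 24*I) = d - 3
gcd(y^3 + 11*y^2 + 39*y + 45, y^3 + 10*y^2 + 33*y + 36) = y^2 + 6*y + 9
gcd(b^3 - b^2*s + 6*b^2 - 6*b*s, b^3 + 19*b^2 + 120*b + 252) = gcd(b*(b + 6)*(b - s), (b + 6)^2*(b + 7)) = b + 6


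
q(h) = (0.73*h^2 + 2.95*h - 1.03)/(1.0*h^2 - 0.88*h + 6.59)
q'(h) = (0.88 - 2.0*h)*(0.73*h^2 + 2.95*h - 1.03)/(1.0*h^2 - 0.88*h + 6.59)^2 + (1.46*h + 2.95)/(1.0*h^2 - 0.88*h + 6.59)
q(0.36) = 0.02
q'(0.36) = 0.54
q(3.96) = 1.18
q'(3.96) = 0.02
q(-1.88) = -0.34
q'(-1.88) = -0.12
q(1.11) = 0.46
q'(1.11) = 0.58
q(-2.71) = -0.22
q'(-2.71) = -0.15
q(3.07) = 1.12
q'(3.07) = 0.12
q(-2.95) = -0.19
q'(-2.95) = -0.15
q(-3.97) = -0.05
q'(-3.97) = -0.13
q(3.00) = 1.11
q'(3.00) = 0.13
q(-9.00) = 0.33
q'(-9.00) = -0.04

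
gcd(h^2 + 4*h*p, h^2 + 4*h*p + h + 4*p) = h + 4*p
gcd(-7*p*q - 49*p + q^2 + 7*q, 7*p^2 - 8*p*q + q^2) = 7*p - q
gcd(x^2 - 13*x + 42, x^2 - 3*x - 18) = x - 6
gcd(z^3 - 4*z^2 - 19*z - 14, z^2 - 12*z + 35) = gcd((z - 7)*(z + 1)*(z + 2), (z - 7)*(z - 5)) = z - 7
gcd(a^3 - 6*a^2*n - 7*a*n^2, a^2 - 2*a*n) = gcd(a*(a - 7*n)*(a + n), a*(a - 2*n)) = a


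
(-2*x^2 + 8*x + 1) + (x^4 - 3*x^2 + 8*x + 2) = x^4 - 5*x^2 + 16*x + 3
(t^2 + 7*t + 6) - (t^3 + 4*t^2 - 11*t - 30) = -t^3 - 3*t^2 + 18*t + 36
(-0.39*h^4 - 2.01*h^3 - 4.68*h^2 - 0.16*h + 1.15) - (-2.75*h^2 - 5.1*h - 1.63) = -0.39*h^4 - 2.01*h^3 - 1.93*h^2 + 4.94*h + 2.78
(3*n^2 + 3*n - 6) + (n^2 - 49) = 4*n^2 + 3*n - 55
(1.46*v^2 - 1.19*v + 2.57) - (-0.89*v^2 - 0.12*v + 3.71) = 2.35*v^2 - 1.07*v - 1.14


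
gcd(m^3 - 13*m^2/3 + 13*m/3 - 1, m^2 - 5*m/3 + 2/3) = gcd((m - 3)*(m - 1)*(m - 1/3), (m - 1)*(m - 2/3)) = m - 1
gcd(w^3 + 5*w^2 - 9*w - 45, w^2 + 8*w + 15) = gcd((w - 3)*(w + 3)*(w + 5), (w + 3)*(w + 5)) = w^2 + 8*w + 15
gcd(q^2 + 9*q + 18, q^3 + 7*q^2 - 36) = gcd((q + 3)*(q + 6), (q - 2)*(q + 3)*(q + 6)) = q^2 + 9*q + 18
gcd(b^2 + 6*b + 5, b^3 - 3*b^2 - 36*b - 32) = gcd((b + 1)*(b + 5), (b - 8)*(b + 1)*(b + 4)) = b + 1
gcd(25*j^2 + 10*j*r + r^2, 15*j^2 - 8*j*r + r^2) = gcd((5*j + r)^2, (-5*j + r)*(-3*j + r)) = 1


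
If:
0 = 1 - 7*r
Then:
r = 1/7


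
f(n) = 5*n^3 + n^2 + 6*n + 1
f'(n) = 15*n^2 + 2*n + 6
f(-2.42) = -78.53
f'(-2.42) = 89.01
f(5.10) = 720.86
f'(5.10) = 406.35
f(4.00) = 361.00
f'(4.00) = 254.00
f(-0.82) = -6.00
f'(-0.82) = 14.45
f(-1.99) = -46.38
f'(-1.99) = 61.42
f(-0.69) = -4.31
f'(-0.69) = 11.76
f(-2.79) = -116.54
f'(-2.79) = 117.18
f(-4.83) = -568.04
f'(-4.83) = 346.27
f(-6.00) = -1079.00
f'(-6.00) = 534.00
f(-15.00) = -16739.00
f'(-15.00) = 3351.00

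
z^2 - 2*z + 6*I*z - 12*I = (z - 2)*(z + 6*I)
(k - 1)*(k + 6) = k^2 + 5*k - 6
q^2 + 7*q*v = q*(q + 7*v)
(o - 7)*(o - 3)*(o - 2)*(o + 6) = o^4 - 6*o^3 - 31*o^2 + 204*o - 252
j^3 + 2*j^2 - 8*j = j*(j - 2)*(j + 4)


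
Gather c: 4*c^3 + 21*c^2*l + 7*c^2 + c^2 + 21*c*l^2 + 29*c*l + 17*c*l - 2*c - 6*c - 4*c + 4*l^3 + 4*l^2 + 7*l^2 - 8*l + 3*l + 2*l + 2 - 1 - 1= 4*c^3 + c^2*(21*l + 8) + c*(21*l^2 + 46*l - 12) + 4*l^3 + 11*l^2 - 3*l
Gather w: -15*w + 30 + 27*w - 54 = 12*w - 24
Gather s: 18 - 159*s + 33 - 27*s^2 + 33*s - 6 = -27*s^2 - 126*s + 45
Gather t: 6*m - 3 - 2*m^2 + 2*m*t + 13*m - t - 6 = -2*m^2 + 19*m + t*(2*m - 1) - 9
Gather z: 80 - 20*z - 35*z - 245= -55*z - 165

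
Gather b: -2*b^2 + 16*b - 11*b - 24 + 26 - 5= -2*b^2 + 5*b - 3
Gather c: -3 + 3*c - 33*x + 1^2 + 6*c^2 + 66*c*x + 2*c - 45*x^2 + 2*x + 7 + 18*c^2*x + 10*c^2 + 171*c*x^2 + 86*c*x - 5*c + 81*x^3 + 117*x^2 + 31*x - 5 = c^2*(18*x + 16) + c*(171*x^2 + 152*x) + 81*x^3 + 72*x^2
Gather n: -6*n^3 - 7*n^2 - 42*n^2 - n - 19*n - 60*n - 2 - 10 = -6*n^3 - 49*n^2 - 80*n - 12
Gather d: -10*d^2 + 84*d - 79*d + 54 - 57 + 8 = -10*d^2 + 5*d + 5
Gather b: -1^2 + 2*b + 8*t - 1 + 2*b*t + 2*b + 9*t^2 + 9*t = b*(2*t + 4) + 9*t^2 + 17*t - 2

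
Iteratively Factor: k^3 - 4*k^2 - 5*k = (k + 1)*(k^2 - 5*k) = (k - 5)*(k + 1)*(k)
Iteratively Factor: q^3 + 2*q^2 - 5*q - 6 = (q + 3)*(q^2 - q - 2) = (q - 2)*(q + 3)*(q + 1)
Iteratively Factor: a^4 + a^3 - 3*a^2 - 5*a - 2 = (a + 1)*(a^3 - 3*a - 2) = (a + 1)^2*(a^2 - a - 2) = (a - 2)*(a + 1)^2*(a + 1)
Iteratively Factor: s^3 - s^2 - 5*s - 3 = (s - 3)*(s^2 + 2*s + 1) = (s - 3)*(s + 1)*(s + 1)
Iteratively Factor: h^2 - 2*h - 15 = (h + 3)*(h - 5)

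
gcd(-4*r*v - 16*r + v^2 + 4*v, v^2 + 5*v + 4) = v + 4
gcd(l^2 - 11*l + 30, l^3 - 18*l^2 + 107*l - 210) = l^2 - 11*l + 30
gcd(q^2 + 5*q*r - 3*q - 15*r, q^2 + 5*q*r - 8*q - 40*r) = q + 5*r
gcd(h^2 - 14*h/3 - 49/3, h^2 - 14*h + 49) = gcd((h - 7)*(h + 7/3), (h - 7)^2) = h - 7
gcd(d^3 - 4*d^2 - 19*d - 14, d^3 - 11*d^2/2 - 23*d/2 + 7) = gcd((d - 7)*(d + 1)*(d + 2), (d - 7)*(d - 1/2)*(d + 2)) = d^2 - 5*d - 14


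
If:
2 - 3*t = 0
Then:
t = 2/3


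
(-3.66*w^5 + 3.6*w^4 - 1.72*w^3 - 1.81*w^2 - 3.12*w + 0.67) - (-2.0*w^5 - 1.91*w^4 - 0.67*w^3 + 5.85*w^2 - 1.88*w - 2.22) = -1.66*w^5 + 5.51*w^4 - 1.05*w^3 - 7.66*w^2 - 1.24*w + 2.89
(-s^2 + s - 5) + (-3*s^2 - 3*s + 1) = -4*s^2 - 2*s - 4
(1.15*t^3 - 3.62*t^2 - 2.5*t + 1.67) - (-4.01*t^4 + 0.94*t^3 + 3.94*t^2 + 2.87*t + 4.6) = 4.01*t^4 + 0.21*t^3 - 7.56*t^2 - 5.37*t - 2.93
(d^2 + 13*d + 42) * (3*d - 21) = 3*d^3 + 18*d^2 - 147*d - 882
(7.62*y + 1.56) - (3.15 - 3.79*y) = 11.41*y - 1.59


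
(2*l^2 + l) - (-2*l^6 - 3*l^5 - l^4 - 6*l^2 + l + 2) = 2*l^6 + 3*l^5 + l^4 + 8*l^2 - 2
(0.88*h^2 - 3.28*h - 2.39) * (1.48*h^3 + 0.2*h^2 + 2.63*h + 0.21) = 1.3024*h^5 - 4.6784*h^4 - 1.8788*h^3 - 8.9196*h^2 - 6.9745*h - 0.5019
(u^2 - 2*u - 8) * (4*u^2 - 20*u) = 4*u^4 - 28*u^3 + 8*u^2 + 160*u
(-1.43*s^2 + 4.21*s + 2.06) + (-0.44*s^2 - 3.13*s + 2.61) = -1.87*s^2 + 1.08*s + 4.67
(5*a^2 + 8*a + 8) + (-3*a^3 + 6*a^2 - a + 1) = -3*a^3 + 11*a^2 + 7*a + 9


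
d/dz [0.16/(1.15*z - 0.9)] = -0.184/(1.15*z - 0.9)^2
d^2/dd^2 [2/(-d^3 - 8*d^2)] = 4*((d + 8)*(3*d + 8) - (3*d + 16)^2)/(d^4*(d + 8)^3)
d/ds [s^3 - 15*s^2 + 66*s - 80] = 3*s^2 - 30*s + 66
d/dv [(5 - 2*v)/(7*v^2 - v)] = (14*v^2 - 70*v + 5)/(v^2*(49*v^2 - 14*v + 1))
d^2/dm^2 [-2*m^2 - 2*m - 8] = -4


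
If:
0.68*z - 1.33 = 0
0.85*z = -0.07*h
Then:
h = -23.75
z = 1.96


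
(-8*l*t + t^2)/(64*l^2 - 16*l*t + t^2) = t/(-8*l + t)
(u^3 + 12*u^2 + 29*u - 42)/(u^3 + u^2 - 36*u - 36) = (u^2 + 6*u - 7)/(u^2 - 5*u - 6)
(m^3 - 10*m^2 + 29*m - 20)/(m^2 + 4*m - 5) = (m^2 - 9*m + 20)/(m + 5)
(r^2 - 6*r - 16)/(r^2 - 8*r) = (r + 2)/r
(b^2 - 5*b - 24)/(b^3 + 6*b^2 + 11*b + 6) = (b - 8)/(b^2 + 3*b + 2)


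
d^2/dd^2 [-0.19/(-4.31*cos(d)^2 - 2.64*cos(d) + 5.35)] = (-14.117836*(1 - cos(d)^2)^2 - 6.485688*cos(d)^3 - 25.907602*cos(d)^2 + 10.287816*cos(d) + 25.528514)/(4.31*cos(d)^2 + 2.64*cos(d) - 5.35)^3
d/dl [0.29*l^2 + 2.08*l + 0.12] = 0.58*l + 2.08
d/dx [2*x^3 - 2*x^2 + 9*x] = 6*x^2 - 4*x + 9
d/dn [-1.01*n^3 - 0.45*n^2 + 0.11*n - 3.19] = -3.03*n^2 - 0.9*n + 0.11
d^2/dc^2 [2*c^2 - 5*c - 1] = 4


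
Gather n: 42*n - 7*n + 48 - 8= 35*n + 40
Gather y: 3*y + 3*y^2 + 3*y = 3*y^2 + 6*y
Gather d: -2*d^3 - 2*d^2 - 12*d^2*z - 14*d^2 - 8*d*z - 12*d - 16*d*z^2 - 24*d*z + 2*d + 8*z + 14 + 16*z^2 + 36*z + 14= -2*d^3 + d^2*(-12*z - 16) + d*(-16*z^2 - 32*z - 10) + 16*z^2 + 44*z + 28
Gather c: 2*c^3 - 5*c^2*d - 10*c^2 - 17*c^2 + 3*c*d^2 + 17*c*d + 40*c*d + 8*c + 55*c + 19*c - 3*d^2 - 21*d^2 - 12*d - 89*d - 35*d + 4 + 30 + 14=2*c^3 + c^2*(-5*d - 27) + c*(3*d^2 + 57*d + 82) - 24*d^2 - 136*d + 48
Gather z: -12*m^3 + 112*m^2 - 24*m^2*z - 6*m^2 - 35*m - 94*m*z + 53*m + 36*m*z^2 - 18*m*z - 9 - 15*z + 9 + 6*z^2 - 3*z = -12*m^3 + 106*m^2 + 18*m + z^2*(36*m + 6) + z*(-24*m^2 - 112*m - 18)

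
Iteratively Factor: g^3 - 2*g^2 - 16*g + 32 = (g + 4)*(g^2 - 6*g + 8) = (g - 4)*(g + 4)*(g - 2)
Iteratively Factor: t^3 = (t)*(t^2) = t^2*(t)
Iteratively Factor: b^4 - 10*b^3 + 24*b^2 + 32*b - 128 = (b - 4)*(b^3 - 6*b^2 + 32) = (b - 4)^2*(b^2 - 2*b - 8) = (b - 4)^3*(b + 2)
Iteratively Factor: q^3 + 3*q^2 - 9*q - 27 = (q + 3)*(q^2 - 9) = (q + 3)^2*(q - 3)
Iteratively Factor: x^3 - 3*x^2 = (x - 3)*(x^2) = x*(x - 3)*(x)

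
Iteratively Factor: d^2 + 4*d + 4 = (d + 2)*(d + 2)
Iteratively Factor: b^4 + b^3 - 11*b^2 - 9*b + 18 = (b + 3)*(b^3 - 2*b^2 - 5*b + 6) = (b + 2)*(b + 3)*(b^2 - 4*b + 3) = (b - 1)*(b + 2)*(b + 3)*(b - 3)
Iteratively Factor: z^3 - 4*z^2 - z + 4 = (z - 1)*(z^2 - 3*z - 4) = (z - 1)*(z + 1)*(z - 4)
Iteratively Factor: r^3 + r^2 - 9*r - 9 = (r - 3)*(r^2 + 4*r + 3) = (r - 3)*(r + 1)*(r + 3)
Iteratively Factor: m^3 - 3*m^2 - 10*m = (m - 5)*(m^2 + 2*m) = (m - 5)*(m + 2)*(m)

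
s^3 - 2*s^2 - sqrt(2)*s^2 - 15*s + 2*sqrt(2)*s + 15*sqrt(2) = (s - 5)*(s + 3)*(s - sqrt(2))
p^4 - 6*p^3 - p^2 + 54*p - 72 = (p - 4)*(p - 3)*(p - 2)*(p + 3)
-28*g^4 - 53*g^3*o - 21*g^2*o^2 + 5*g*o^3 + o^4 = (-4*g + o)*(g + o)^2*(7*g + o)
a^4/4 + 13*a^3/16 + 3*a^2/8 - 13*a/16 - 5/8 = (a/4 + 1/2)*(a - 1)*(a + 1)*(a + 5/4)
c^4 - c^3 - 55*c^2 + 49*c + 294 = (c - 7)*(c - 3)*(c + 2)*(c + 7)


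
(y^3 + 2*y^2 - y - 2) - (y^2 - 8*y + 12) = y^3 + y^2 + 7*y - 14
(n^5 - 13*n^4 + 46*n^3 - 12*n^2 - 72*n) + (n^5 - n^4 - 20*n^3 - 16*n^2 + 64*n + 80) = 2*n^5 - 14*n^4 + 26*n^3 - 28*n^2 - 8*n + 80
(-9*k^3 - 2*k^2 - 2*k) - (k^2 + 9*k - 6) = -9*k^3 - 3*k^2 - 11*k + 6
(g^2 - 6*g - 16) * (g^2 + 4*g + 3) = g^4 - 2*g^3 - 37*g^2 - 82*g - 48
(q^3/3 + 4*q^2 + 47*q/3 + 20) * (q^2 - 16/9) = q^5/3 + 4*q^4 + 407*q^3/27 + 116*q^2/9 - 752*q/27 - 320/9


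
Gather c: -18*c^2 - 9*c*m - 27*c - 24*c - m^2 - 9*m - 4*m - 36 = -18*c^2 + c*(-9*m - 51) - m^2 - 13*m - 36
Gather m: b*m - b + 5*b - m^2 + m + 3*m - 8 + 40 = 4*b - m^2 + m*(b + 4) + 32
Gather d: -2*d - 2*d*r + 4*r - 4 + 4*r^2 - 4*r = d*(-2*r - 2) + 4*r^2 - 4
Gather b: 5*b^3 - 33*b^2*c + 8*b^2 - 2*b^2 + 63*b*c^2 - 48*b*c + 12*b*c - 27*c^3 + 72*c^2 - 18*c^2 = 5*b^3 + b^2*(6 - 33*c) + b*(63*c^2 - 36*c) - 27*c^3 + 54*c^2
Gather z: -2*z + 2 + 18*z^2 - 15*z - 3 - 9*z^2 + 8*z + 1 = 9*z^2 - 9*z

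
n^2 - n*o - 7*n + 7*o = (n - 7)*(n - o)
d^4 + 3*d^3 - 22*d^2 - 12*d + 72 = (d - 3)*(d - 2)*(d + 2)*(d + 6)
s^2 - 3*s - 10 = (s - 5)*(s + 2)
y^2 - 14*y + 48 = (y - 8)*(y - 6)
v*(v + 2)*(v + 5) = v^3 + 7*v^2 + 10*v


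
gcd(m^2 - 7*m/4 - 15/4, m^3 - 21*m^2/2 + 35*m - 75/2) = m - 3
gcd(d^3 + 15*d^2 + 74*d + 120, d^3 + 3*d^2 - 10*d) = d + 5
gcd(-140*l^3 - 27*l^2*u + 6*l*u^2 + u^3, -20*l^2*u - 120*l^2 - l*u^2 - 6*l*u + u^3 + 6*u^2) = -20*l^2 - l*u + u^2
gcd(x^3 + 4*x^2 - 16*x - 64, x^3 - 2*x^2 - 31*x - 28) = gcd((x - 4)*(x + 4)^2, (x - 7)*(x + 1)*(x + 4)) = x + 4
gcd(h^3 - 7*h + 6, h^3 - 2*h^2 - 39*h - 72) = h + 3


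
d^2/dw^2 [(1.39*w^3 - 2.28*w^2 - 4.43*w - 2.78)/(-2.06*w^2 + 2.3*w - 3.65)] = (65.400196*w^3 + 37.937628*w^2 - 389.99451*w + 122.73706)/(8.741816*w^6 - 29.28084*w^5 + 79.15962*w^4 - 115.9292*w^3 + 140.25855*w^2 - 91.92525*w + 48.627125)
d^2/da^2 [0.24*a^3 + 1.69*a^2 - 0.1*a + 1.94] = 1.44*a + 3.38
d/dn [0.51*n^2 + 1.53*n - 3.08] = 1.02*n + 1.53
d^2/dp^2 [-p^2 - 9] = -2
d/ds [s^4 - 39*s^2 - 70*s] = 4*s^3 - 78*s - 70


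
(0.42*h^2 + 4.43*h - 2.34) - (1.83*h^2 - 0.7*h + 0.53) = -1.41*h^2 + 5.13*h - 2.87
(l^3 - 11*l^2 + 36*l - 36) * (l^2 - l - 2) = l^5 - 12*l^4 + 45*l^3 - 50*l^2 - 36*l + 72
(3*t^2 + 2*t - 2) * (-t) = -3*t^3 - 2*t^2 + 2*t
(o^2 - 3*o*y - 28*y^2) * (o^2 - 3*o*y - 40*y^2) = o^4 - 6*o^3*y - 59*o^2*y^2 + 204*o*y^3 + 1120*y^4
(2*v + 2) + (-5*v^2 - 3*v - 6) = -5*v^2 - v - 4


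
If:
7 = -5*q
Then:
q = -7/5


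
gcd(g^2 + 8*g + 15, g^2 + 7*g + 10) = g + 5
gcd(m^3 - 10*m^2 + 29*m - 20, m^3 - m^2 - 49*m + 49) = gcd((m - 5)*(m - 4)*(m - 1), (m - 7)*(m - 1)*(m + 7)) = m - 1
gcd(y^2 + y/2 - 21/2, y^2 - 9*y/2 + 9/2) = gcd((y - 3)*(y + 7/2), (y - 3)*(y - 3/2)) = y - 3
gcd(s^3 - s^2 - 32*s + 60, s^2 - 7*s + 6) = 1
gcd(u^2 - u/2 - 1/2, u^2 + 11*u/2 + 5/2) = u + 1/2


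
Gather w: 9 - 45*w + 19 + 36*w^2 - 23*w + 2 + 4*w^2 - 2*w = 40*w^2 - 70*w + 30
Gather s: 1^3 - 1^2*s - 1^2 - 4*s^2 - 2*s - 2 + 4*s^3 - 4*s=4*s^3 - 4*s^2 - 7*s - 2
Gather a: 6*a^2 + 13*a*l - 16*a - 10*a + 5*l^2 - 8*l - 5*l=6*a^2 + a*(13*l - 26) + 5*l^2 - 13*l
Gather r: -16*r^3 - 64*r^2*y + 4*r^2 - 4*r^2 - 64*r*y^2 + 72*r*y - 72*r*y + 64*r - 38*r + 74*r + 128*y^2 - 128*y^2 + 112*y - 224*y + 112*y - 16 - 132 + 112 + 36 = -16*r^3 - 64*r^2*y + r*(100 - 64*y^2)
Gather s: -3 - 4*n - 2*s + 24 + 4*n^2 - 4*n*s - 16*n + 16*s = 4*n^2 - 20*n + s*(14 - 4*n) + 21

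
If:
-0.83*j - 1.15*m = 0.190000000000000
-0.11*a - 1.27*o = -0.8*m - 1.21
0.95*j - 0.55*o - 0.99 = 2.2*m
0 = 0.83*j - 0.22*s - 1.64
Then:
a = -15.511957712272*s - 92.6843962266601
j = 0.265060240963855*s + 1.97590361445783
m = -0.191304347826087*s - 1.59130434782609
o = 1.22304871660555*s + 7.97814181627697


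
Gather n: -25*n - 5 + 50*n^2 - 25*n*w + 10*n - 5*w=50*n^2 + n*(-25*w - 15) - 5*w - 5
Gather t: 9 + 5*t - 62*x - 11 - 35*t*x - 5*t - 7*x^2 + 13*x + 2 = -35*t*x - 7*x^2 - 49*x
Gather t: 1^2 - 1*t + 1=2 - t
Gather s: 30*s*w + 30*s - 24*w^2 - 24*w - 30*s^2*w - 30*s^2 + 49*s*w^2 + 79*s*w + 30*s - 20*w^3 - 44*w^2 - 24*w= s^2*(-30*w - 30) + s*(49*w^2 + 109*w + 60) - 20*w^3 - 68*w^2 - 48*w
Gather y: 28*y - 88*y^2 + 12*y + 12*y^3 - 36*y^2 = 12*y^3 - 124*y^2 + 40*y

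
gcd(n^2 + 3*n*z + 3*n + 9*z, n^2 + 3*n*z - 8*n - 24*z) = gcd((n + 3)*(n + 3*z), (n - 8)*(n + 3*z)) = n + 3*z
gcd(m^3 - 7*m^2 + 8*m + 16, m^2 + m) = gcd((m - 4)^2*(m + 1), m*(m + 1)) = m + 1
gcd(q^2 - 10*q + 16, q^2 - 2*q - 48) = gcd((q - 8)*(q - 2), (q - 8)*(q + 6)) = q - 8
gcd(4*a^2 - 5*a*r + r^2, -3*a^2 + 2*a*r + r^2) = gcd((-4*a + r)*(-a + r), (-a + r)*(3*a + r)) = -a + r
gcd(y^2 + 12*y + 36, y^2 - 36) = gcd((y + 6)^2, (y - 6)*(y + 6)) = y + 6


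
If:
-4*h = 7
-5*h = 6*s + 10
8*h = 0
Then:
No Solution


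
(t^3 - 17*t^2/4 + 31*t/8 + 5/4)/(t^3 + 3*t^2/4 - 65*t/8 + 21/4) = (8*t^2 - 18*t - 5)/(8*t^2 + 22*t - 21)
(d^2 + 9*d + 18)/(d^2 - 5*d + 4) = (d^2 + 9*d + 18)/(d^2 - 5*d + 4)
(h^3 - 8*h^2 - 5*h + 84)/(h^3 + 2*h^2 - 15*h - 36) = (h - 7)/(h + 3)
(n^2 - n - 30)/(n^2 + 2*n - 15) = (n - 6)/(n - 3)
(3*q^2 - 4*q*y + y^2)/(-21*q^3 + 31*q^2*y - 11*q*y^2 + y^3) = 1/(-7*q + y)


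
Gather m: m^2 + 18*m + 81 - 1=m^2 + 18*m + 80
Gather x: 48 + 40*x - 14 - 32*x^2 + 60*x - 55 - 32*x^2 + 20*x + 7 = -64*x^2 + 120*x - 14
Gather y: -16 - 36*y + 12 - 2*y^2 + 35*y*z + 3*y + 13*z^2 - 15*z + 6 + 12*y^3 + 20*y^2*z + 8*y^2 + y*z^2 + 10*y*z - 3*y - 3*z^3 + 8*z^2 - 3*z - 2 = 12*y^3 + y^2*(20*z + 6) + y*(z^2 + 45*z - 36) - 3*z^3 + 21*z^2 - 18*z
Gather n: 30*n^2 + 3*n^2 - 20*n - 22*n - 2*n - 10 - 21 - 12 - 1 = 33*n^2 - 44*n - 44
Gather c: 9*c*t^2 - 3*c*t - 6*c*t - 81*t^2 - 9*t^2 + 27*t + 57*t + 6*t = c*(9*t^2 - 9*t) - 90*t^2 + 90*t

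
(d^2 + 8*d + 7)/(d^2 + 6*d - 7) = (d + 1)/(d - 1)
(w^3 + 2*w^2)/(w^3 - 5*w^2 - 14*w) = w/(w - 7)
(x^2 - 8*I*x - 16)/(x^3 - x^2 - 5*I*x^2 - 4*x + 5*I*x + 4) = (x - 4*I)/(x^2 - x*(1 + I) + I)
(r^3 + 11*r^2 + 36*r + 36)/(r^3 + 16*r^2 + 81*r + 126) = (r + 2)/(r + 7)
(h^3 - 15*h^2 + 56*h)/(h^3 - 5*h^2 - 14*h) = (h - 8)/(h + 2)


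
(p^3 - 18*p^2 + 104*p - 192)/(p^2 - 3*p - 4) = (p^2 - 14*p + 48)/(p + 1)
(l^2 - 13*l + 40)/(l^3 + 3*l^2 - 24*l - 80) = (l - 8)/(l^2 + 8*l + 16)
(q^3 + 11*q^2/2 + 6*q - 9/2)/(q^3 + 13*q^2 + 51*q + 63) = (q - 1/2)/(q + 7)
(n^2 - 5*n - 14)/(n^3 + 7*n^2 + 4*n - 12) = (n - 7)/(n^2 + 5*n - 6)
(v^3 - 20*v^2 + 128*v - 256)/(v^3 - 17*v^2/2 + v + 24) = 2*(v^2 - 12*v + 32)/(2*v^2 - v - 6)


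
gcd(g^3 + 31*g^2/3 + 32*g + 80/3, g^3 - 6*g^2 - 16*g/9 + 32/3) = g + 4/3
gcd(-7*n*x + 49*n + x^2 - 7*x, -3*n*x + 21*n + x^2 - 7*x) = x - 7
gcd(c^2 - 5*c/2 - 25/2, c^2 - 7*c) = 1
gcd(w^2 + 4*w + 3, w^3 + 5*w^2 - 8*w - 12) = w + 1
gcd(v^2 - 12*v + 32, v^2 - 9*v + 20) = v - 4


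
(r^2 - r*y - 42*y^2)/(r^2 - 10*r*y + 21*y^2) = (-r - 6*y)/(-r + 3*y)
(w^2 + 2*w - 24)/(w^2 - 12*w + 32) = (w + 6)/(w - 8)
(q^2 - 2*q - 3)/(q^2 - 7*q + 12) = (q + 1)/(q - 4)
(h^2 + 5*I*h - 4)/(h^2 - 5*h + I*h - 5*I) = (h + 4*I)/(h - 5)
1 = 1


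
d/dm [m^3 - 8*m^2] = m*(3*m - 16)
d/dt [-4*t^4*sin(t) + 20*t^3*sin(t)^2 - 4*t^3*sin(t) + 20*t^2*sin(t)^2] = 4*t*(-t^3*cos(t) - 4*t^2*sin(t) + 5*t^2*sin(2*t) - t^2*cos(t) + 15*t*sin(t)^2 - 3*t*sin(t) + 5*t*sin(2*t) + 10*sin(t)^2)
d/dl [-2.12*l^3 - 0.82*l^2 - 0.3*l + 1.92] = -6.36*l^2 - 1.64*l - 0.3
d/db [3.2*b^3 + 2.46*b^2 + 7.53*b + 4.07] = 9.6*b^2 + 4.92*b + 7.53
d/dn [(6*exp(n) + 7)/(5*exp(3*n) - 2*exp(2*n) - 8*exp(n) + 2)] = (-60*exp(3*n) - 93*exp(2*n) + 28*exp(n) + 68)*exp(n)/(25*exp(6*n) - 20*exp(5*n) - 76*exp(4*n) + 52*exp(3*n) + 56*exp(2*n) - 32*exp(n) + 4)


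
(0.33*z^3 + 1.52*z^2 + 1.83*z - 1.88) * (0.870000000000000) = 0.2871*z^3 + 1.3224*z^2 + 1.5921*z - 1.6356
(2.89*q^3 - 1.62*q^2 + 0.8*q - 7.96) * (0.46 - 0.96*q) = -2.7744*q^4 + 2.8846*q^3 - 1.5132*q^2 + 8.0096*q - 3.6616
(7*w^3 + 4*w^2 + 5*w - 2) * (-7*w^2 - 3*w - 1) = -49*w^5 - 49*w^4 - 54*w^3 - 5*w^2 + w + 2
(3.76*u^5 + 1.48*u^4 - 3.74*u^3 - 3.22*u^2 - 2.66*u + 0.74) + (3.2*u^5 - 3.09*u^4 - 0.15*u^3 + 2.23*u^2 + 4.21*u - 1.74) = 6.96*u^5 - 1.61*u^4 - 3.89*u^3 - 0.99*u^2 + 1.55*u - 1.0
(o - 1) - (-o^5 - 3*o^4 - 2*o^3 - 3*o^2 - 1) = o^5 + 3*o^4 + 2*o^3 + 3*o^2 + o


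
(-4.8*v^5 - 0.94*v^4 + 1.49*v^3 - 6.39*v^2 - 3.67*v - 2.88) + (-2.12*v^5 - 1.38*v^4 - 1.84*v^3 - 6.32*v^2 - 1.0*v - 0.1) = -6.92*v^5 - 2.32*v^4 - 0.35*v^3 - 12.71*v^2 - 4.67*v - 2.98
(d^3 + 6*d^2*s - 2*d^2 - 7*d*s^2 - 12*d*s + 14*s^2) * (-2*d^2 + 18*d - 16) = -2*d^5 - 12*d^4*s + 22*d^4 + 14*d^3*s^2 + 132*d^3*s - 52*d^3 - 154*d^2*s^2 - 312*d^2*s + 32*d^2 + 364*d*s^2 + 192*d*s - 224*s^2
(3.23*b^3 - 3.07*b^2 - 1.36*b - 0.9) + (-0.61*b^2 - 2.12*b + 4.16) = 3.23*b^3 - 3.68*b^2 - 3.48*b + 3.26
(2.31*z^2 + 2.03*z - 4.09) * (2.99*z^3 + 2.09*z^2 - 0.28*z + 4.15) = 6.9069*z^5 + 10.8976*z^4 - 8.6332*z^3 + 0.470000000000001*z^2 + 9.5697*z - 16.9735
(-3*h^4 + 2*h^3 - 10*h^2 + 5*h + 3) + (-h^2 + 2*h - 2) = -3*h^4 + 2*h^3 - 11*h^2 + 7*h + 1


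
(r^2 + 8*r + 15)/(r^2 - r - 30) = (r + 3)/(r - 6)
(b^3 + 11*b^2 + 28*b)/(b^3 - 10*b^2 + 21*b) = (b^2 + 11*b + 28)/(b^2 - 10*b + 21)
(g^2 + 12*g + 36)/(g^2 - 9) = (g^2 + 12*g + 36)/(g^2 - 9)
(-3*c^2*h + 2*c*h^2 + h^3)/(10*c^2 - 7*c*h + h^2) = h*(-3*c^2 + 2*c*h + h^2)/(10*c^2 - 7*c*h + h^2)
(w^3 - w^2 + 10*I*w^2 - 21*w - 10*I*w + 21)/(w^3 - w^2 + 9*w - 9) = (w + 7*I)/(w - 3*I)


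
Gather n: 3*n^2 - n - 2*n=3*n^2 - 3*n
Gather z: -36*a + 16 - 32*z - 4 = -36*a - 32*z + 12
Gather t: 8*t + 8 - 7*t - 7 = t + 1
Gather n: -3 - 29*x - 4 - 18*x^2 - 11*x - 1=-18*x^2 - 40*x - 8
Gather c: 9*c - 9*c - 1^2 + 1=0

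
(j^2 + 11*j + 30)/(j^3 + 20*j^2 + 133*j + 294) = (j + 5)/(j^2 + 14*j + 49)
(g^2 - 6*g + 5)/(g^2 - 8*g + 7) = (g - 5)/(g - 7)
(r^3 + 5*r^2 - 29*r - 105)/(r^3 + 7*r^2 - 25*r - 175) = (r + 3)/(r + 5)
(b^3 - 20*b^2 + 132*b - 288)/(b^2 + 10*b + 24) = (b^3 - 20*b^2 + 132*b - 288)/(b^2 + 10*b + 24)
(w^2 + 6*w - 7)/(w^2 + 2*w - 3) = (w + 7)/(w + 3)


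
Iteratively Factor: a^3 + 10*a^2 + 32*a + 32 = (a + 2)*(a^2 + 8*a + 16) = (a + 2)*(a + 4)*(a + 4)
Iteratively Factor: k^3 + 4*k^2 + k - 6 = (k - 1)*(k^2 + 5*k + 6) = (k - 1)*(k + 3)*(k + 2)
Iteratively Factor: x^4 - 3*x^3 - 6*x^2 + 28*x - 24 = (x - 2)*(x^3 - x^2 - 8*x + 12) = (x - 2)^2*(x^2 + x - 6) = (x - 2)^2*(x + 3)*(x - 2)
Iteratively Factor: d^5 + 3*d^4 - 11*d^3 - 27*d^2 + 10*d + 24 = (d + 1)*(d^4 + 2*d^3 - 13*d^2 - 14*d + 24) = (d + 1)*(d + 4)*(d^3 - 2*d^2 - 5*d + 6) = (d - 1)*(d + 1)*(d + 4)*(d^2 - d - 6) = (d - 3)*(d - 1)*(d + 1)*(d + 4)*(d + 2)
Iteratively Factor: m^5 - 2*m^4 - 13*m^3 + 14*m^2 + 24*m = (m)*(m^4 - 2*m^3 - 13*m^2 + 14*m + 24) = m*(m + 1)*(m^3 - 3*m^2 - 10*m + 24) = m*(m + 1)*(m + 3)*(m^2 - 6*m + 8) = m*(m - 4)*(m + 1)*(m + 3)*(m - 2)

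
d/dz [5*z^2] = 10*z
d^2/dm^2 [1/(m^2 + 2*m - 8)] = 2*(-m^2 - 2*m + 4*(m + 1)^2 + 8)/(m^2 + 2*m - 8)^3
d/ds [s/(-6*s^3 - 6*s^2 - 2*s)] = 3*(2*s + 1)/(2*(3*s^2 + 3*s + 1)^2)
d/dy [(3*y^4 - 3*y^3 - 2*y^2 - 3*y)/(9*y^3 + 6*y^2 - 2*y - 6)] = (27*y^6 + 36*y^5 - 18*y^4 - 6*y^3 + 76*y^2 + 24*y + 18)/(81*y^6 + 108*y^5 - 132*y^3 - 68*y^2 + 24*y + 36)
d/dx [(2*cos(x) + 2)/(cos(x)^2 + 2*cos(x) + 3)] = 2*(-sin(x)^2 + 2*cos(x))*sin(x)/(cos(x)^2 + 2*cos(x) + 3)^2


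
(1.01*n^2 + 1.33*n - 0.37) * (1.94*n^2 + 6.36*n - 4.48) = 1.9594*n^4 + 9.0038*n^3 + 3.2162*n^2 - 8.3116*n + 1.6576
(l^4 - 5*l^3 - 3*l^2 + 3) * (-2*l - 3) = -2*l^5 + 7*l^4 + 21*l^3 + 9*l^2 - 6*l - 9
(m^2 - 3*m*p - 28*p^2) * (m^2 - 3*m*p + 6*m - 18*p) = m^4 - 6*m^3*p + 6*m^3 - 19*m^2*p^2 - 36*m^2*p + 84*m*p^3 - 114*m*p^2 + 504*p^3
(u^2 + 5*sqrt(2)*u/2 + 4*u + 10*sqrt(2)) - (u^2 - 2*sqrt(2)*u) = 4*u + 9*sqrt(2)*u/2 + 10*sqrt(2)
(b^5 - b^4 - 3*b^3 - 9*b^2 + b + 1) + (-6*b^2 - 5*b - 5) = b^5 - b^4 - 3*b^3 - 15*b^2 - 4*b - 4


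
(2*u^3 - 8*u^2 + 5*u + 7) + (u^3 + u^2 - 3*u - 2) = 3*u^3 - 7*u^2 + 2*u + 5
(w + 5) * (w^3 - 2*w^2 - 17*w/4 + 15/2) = w^4 + 3*w^3 - 57*w^2/4 - 55*w/4 + 75/2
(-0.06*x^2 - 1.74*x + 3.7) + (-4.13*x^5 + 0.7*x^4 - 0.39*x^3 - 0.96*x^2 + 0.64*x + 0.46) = -4.13*x^5 + 0.7*x^4 - 0.39*x^3 - 1.02*x^2 - 1.1*x + 4.16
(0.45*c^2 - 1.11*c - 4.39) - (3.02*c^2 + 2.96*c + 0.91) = -2.57*c^2 - 4.07*c - 5.3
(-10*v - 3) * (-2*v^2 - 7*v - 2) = 20*v^3 + 76*v^2 + 41*v + 6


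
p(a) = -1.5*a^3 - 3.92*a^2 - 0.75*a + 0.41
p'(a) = -4.5*a^2 - 7.84*a - 0.75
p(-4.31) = 50.92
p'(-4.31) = -50.55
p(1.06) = -6.58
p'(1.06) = -14.12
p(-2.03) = -1.67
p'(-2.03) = -3.38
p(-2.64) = 2.67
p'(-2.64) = -11.42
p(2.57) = -52.87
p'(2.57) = -50.62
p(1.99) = -28.43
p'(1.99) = -34.17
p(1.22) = -9.06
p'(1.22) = -17.01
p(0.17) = 0.16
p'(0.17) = -2.21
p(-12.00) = 2036.93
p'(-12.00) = -554.67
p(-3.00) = 7.88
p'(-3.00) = -17.73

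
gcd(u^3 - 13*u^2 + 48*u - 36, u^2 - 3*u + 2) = u - 1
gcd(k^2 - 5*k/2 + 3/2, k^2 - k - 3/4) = k - 3/2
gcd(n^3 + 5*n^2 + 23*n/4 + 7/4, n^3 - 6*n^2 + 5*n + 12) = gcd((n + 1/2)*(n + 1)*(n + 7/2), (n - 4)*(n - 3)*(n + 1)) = n + 1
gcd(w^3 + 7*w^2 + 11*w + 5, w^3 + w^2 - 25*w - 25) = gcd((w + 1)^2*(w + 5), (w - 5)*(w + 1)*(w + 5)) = w^2 + 6*w + 5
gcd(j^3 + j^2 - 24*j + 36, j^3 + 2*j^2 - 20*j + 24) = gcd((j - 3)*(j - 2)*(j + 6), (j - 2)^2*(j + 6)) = j^2 + 4*j - 12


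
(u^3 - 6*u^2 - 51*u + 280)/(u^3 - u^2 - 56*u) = (u - 5)/u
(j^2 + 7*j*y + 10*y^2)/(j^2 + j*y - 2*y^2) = (-j - 5*y)/(-j + y)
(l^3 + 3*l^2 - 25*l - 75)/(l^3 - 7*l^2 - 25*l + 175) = (l + 3)/(l - 7)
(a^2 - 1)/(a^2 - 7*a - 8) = (a - 1)/(a - 8)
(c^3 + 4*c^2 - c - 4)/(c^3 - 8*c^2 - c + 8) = (c + 4)/(c - 8)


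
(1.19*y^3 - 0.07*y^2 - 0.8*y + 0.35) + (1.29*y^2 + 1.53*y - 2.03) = 1.19*y^3 + 1.22*y^2 + 0.73*y - 1.68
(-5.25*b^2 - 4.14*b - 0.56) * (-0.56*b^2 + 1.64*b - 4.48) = 2.94*b^4 - 6.2916*b^3 + 17.044*b^2 + 17.6288*b + 2.5088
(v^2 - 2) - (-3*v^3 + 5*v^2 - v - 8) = 3*v^3 - 4*v^2 + v + 6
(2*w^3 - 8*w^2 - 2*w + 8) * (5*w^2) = 10*w^5 - 40*w^4 - 10*w^3 + 40*w^2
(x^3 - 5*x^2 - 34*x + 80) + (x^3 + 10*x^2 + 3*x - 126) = 2*x^3 + 5*x^2 - 31*x - 46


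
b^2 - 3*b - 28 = (b - 7)*(b + 4)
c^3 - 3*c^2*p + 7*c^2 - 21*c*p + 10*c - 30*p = (c + 2)*(c + 5)*(c - 3*p)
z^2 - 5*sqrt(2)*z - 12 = (z - 6*sqrt(2))*(z + sqrt(2))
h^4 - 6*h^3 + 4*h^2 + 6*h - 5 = (h - 5)*(h - 1)^2*(h + 1)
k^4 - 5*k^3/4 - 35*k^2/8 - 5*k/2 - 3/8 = (k - 3)*(k + 1/4)*(k + 1/2)*(k + 1)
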